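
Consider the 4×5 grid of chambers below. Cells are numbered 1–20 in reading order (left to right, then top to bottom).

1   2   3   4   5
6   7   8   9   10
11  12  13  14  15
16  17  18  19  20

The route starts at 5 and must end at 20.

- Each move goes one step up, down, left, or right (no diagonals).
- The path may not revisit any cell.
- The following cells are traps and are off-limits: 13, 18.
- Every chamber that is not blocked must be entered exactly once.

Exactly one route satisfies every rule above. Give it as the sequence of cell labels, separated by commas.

5, 4, 3, 2, 1, 6, 11, 16, 17, 12, 7, 8, 9, 10, 15, 14, 19, 20

Need to visit all 18 open cells exactly once, starting at 5 and ending at 20.
Cell 16 has only two open neighbours (11 and 17), so the path must pass straight through it: one of those is the cell it's entered from and the other is where it exits.
Route from 5: left 4 to 1, down 3 to 16, right 1 to 17, up 2 to 7, right 3 to 10, down 1 to 15, left 1 to 14, down 1 to 19, right 1 to 20 — 17 moves in all.
Check: all 18 open cells covered.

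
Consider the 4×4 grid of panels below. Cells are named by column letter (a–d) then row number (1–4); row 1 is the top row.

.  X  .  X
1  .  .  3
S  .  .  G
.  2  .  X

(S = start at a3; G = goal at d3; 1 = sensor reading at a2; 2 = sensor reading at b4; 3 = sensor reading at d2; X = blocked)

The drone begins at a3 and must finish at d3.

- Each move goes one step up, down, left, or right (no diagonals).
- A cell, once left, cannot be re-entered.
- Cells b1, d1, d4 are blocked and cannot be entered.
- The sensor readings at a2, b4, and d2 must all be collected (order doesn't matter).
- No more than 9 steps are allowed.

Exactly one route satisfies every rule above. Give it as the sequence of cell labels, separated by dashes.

a3 - a2 - b2 - b3 - b4 - c4 - c3 - c2 - d2 - d3

The budget equals the shortest possible length, so every move has to be on a shortest route through the required cells.
Route from a3: up to a2, right to b2, 2× down (reaching b4), right to c4, 2× up (reaching c2), right to d2, down to d3 — 9 moves in all.
Check: all required cells visited; 9 ≤ 9 moves.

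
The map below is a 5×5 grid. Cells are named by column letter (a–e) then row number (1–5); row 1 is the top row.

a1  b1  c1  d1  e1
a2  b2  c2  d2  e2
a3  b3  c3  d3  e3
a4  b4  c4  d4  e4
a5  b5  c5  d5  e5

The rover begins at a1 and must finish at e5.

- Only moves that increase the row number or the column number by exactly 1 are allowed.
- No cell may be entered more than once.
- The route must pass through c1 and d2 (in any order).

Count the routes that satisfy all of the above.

8

A right/down-only route from a1 to e5 makes exactly 4 down-moves and 4 right-moves in some order.
With no other constraints that would be C(8,4) = 70 routes.
A monotone route can only reach the required cells in the order c1, d2, so split there and multiply the segment counts: a1→c1: 1; c1→d2: 2; d2→e5: 4; product = 8.
That gives 8 routes.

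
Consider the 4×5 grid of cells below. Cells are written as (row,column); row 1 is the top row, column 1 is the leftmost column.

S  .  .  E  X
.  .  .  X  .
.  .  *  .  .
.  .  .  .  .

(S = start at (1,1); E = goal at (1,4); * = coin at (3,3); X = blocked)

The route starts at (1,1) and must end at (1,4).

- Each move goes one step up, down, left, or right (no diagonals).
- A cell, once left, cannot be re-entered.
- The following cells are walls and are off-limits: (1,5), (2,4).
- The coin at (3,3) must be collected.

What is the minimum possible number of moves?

Any route passes through (3,3) somewhere between (1,1) and (1,4). Summing Manhattan distances along the two legs ((1,1) → (3,3) → (1,4)) gives a lower bound of 4 + 3 = 7 moves.
A route of 7 moves achieves this: (1,1) → (2,1) → (3,1) → (3,2) → (3,3) → (2,3) → (1,3) → (1,4).
Since 7 matches the lower bound, it is optimal.

7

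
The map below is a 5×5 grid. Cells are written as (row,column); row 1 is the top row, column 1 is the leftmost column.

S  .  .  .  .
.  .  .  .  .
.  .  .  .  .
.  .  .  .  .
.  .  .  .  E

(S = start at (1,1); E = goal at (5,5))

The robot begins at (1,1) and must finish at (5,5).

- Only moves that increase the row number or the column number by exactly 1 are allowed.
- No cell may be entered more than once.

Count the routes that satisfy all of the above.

70

A right/down-only route from (1,1) to (5,5) makes exactly 4 down-moves and 4 right-moves in some order.
With no other constraints that would be C(8,4) = 70 routes.
That gives 70 routes.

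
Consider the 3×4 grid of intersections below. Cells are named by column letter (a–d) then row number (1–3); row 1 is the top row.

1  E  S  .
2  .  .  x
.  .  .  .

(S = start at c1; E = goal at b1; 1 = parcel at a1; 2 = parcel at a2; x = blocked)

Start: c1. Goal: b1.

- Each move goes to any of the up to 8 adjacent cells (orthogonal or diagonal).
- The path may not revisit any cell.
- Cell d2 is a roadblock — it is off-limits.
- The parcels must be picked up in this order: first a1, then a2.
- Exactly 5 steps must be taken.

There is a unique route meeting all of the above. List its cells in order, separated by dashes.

The waypoints must appear in the order a1, a2, with no cell reused.
Route from c1: down to c2, left to b2, up-left to a1, down to a2, up-right to b1 — 5 moves in all.
Check: order respected (1 at step 3, 2 at step 4); 5 moves as required.

c1 - c2 - b2 - a1 - a2 - b1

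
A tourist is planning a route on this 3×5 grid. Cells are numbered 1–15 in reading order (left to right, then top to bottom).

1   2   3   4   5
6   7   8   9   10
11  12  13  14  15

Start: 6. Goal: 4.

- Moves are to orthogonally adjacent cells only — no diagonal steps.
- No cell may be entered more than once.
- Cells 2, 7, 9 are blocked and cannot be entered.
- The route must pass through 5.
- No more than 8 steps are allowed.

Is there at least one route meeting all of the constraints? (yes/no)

One route that works: 6 → 11 → 12 → 13 → 14 → 15 → 10 → 5 → 4.

yes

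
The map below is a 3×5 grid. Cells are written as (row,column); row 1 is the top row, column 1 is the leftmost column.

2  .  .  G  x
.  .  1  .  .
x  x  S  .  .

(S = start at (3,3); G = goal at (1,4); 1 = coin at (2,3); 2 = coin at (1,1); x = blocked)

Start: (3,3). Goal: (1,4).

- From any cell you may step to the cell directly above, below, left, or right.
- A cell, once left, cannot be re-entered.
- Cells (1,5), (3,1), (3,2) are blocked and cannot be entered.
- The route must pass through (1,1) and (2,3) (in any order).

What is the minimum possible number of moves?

Any route passes through (1,1) and (2,3) in some order between (3,3) and (1,4). Summing Manhattan distances along each leg and taking the cheapest ordering ((3,3) → (2,3) → (1,1) → (1,4)) gives a lower bound of 1 + 3 + 3 = 7 moves.
A route of 7 moves achieves this: (3,3) → (2,3) → (2,2) → (2,1) → (1,1) → (1,2) → (1,3) → (1,4).
Since 7 matches the lower bound, it is optimal.

7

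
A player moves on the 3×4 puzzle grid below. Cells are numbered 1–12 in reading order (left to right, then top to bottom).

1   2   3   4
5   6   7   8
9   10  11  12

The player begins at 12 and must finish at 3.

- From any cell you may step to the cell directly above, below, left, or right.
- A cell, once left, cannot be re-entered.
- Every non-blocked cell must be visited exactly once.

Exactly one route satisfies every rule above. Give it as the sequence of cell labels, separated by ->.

Need to visit all 12 open cells exactly once, starting at 12 and ending at 3.
Cell 1 has only two open neighbours (5 and 2), so the path must pass straight through it: one of those is the cell it's entered from and the other is where it exits.
Route from 12: left 3 to 9, up 2 to 1, right 1 to 2, down 1 to 6, right 2 to 8, up 1 to 4, left 1 to 3 — 11 moves in all.
Check: all 12 open cells covered.

12 -> 11 -> 10 -> 9 -> 5 -> 1 -> 2 -> 6 -> 7 -> 8 -> 4 -> 3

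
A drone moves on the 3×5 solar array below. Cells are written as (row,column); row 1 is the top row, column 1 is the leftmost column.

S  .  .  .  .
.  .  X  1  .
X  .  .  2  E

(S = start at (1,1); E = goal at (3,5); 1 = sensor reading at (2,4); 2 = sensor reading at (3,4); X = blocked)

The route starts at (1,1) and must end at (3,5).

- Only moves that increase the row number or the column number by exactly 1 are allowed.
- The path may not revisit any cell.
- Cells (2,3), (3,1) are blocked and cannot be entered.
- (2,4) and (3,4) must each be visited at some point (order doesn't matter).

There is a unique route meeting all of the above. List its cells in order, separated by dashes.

(1,1) - (1,2) - (1,3) - (1,4) - (2,4) - (3,4) - (3,5)

Moves only go right or down, so the column and row indices never decrease.
Route from (1,1): right 3 to (1,4), down 2 to (3,4), right 1 to (3,5) — 6 moves in all.
Check: all required cells visited.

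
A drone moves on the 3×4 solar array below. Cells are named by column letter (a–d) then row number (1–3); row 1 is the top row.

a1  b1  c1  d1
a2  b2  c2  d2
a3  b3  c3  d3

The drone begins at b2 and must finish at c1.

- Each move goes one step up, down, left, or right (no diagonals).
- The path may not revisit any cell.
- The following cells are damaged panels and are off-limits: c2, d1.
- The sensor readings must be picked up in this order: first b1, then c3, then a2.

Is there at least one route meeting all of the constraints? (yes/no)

Even ignoring the required order, no revisit-free route from b2 to c1 manages to pass through all of b1, c3, and a2: branching out from b2, every path either misses one of them or, having collected them, can no longer reach c1 without re-entering a cell.

no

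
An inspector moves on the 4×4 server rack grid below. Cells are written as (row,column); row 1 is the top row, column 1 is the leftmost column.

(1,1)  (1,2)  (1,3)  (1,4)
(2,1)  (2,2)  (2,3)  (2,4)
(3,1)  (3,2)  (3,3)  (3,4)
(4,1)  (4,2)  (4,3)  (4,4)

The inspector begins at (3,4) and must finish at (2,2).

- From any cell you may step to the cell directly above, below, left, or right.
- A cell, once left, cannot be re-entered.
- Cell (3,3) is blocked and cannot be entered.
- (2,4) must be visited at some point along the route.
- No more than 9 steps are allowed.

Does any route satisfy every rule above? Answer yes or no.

One route that works: (3,4) → (2,4) → (2,3) → (2,2).

yes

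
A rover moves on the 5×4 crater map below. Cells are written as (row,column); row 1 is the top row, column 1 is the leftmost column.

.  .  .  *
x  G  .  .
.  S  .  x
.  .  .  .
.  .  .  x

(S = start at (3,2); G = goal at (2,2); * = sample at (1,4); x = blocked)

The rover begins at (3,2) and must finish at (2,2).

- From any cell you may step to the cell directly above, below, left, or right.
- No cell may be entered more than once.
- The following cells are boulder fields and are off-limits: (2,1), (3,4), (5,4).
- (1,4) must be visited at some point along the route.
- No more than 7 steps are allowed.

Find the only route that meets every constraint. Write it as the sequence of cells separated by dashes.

Any route must reach (1,4) and still end at (2,2) within 7 moves, so the order of the required stops is forced.
Route from (3,2): right to (3,3), up to (2,3), right to (2,4), up to (1,4), 2× left (reaching (1,2)), down to (2,2) — 7 moves in all.
Check: all required cells visited; 7 ≤ 7 moves.

(3,2) - (3,3) - (2,3) - (2,4) - (1,4) - (1,3) - (1,2) - (2,2)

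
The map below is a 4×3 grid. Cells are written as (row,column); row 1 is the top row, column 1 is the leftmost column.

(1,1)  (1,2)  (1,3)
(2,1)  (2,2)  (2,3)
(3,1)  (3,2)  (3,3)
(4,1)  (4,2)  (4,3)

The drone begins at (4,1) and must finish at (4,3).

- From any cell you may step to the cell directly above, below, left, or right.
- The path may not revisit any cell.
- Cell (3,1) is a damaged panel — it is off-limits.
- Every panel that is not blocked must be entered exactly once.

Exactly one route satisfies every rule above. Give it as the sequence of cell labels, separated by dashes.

(4,1) - (4,2) - (3,2) - (2,2) - (2,1) - (1,1) - (1,2) - (1,3) - (2,3) - (3,3) - (4,3)

Need to visit all 11 open cells exactly once, starting at (4,1) and ending at (4,3).
Cell (1,1) has only two open neighbours ((2,1) and (1,2)), so the path must pass straight through it: one of those is the cell it's entered from and the other is where it exits.
Route from (4,1): right to (4,2), 2× up (reaching (2,2)), left to (2,1), up to (1,1), 2× right (reaching (1,3)), 3× down (reaching (4,3)) — 10 moves in all.
Check: all 11 open cells covered.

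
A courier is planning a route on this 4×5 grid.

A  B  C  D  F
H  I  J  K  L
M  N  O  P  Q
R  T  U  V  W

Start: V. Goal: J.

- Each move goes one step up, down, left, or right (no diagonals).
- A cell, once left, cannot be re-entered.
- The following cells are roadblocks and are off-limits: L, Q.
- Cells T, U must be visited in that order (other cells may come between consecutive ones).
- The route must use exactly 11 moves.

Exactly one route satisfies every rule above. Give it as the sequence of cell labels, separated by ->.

V -> P -> K -> D -> C -> B -> I -> N -> T -> U -> O -> J

The waypoints must appear in the order T, U, with no cell reused.
Route from V: up 3 to D, left 2 to B, down 3 to T, right 1 to U, up 2 to J — 11 moves in all.
Check: order respected (T at step 8, U at step 9); 11 moves as required.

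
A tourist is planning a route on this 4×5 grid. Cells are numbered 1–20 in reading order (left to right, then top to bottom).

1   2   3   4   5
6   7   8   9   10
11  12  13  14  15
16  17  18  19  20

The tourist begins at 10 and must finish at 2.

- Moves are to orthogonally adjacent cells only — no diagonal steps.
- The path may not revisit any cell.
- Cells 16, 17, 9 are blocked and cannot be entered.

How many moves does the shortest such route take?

The Manhattan distance from 10 to 2 is |2−1| + |5−2| = 4, so at least 4 moves are needed.
A route of 4 moves achieves this: 10 → 5 → 4 → 3 → 2.
Since 4 matches the lower bound, it is optimal.

4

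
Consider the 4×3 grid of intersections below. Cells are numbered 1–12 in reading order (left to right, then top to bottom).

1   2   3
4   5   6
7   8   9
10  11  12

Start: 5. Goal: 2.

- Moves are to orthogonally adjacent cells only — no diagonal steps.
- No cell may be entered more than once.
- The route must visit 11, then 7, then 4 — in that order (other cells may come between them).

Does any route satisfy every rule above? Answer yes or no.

One route that works: 5 → 8 → 11 → 10 → 7 → 4 → 1 → 2.

yes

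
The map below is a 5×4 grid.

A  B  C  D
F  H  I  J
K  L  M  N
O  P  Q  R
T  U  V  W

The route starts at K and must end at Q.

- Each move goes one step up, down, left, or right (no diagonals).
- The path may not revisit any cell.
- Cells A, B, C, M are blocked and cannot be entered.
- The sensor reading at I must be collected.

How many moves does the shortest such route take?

Any route passes through I somewhere between K and Q. Summing Manhattan distances along the two legs (K → I → Q) gives a lower bound of 3 + 2 = 5 moves.
That bound ignores the blocked cells. Measuring each leg by the fewest moves that actually steer around them (K→I: 3; I→Q: 4) raises the lower bound to 7.
A route of 7 moves exists: K → F → H → I → J → N → R → Q.
Since 7 matches that lower bound, it is optimal.

7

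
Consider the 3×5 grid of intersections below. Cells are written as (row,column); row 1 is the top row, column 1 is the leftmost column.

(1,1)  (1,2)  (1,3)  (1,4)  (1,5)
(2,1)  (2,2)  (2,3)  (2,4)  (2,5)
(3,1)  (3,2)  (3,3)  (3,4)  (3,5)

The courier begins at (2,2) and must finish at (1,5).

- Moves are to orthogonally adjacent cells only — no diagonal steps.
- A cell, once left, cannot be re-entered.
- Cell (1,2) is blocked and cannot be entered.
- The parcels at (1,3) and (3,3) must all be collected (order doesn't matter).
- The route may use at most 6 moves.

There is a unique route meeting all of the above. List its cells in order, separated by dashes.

The 6-move cap with required stops at (1,3), (3,3) leaves no slack for detours.
Route from (2,2): down to (3,2), right to (3,3), 2× up (reaching (1,3)), 2× right (reaching (1,5)) — 6 moves in all.
Check: all required cells visited; 6 ≤ 6 moves.

(2,2) - (3,2) - (3,3) - (2,3) - (1,3) - (1,4) - (1,5)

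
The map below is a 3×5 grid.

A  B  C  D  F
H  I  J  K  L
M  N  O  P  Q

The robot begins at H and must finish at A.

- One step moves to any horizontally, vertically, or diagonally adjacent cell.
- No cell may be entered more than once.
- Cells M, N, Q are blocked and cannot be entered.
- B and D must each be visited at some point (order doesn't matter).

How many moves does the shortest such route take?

Any route passes through B and D in some order between H and A. Summing Chebyshev distances along each leg and taking the cheapest ordering (H → B → D → A) gives a lower bound of 1 + 2 + 3 = 6 moves.
A route of 6 moves achieves this: H → B → C → D → J → I → A.
Since 6 matches the lower bound, it is optimal.

6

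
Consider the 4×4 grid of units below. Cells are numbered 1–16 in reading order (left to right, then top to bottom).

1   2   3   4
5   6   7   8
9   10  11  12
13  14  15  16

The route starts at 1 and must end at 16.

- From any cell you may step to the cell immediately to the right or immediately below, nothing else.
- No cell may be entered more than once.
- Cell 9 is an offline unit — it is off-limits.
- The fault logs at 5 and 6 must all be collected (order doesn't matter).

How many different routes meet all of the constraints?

A right/down-only route from 1 to 16 makes exactly 3 down-moves and 3 right-moves in some order.
With no other constraints that would be C(6,3) = 20 routes.
A monotone route can only reach the required cells in the order 5, 6, so split there and multiply the segment counts (each segment already excludes blocked cells): 1→5: 1; 5→6: 1; 6→16: 6; product = 6.
That gives 6 routes.

6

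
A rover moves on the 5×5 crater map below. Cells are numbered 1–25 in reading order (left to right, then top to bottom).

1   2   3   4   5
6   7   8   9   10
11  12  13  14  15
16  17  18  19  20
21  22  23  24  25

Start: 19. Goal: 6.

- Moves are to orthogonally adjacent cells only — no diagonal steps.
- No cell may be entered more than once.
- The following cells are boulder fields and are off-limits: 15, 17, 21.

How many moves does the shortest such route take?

The Manhattan distance from 19 to 6 is |4−2| + |4−1| = 5, so at least 5 moves are needed.
A route of 5 moves achieves this: 19 → 14 → 9 → 8 → 7 → 6.
Since 5 matches the lower bound, it is optimal.

5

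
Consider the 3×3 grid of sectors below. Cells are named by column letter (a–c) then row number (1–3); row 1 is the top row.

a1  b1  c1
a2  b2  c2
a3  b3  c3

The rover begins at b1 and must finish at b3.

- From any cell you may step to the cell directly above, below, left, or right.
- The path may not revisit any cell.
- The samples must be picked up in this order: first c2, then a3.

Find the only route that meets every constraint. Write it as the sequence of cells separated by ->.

The waypoints must appear in the order c2, a3, with no cell reused.
Route from b1: right to c1, down to c2, 2× left (reaching a2), down to a3, right to b3 — 6 moves in all.
Check: order respected (c2 at step 2, a3 at step 5).

b1 -> c1 -> c2 -> b2 -> a2 -> a3 -> b3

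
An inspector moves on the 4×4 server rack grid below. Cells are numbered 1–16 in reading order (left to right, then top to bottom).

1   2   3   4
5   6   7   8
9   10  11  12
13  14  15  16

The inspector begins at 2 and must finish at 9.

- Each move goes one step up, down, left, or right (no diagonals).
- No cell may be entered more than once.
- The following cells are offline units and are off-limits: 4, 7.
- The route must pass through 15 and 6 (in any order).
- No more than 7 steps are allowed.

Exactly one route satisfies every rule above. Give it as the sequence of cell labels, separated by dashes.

The budget equals the shortest possible length, so every move has to be on a shortest route through the required cells.
Route from 2: down 2 to 10, right 1 to 11, down 1 to 15, left 2 to 13, up 1 to 9 — 7 moves in all.
Check: all required cells visited; 7 ≤ 7 moves.

2 - 6 - 10 - 11 - 15 - 14 - 13 - 9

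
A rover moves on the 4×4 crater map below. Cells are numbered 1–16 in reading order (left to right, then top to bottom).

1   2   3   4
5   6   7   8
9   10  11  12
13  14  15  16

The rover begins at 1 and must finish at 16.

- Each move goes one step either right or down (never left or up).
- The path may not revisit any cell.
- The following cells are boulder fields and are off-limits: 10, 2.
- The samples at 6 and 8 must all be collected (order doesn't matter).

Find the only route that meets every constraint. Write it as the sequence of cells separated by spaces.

Moves only go right or down, so the column and row indices never decrease.
Route from 1: down 1 to 5, right 3 to 8, down 2 to 16 — 6 moves in all.
Check: all required cells visited.

1 5 6 7 8 12 16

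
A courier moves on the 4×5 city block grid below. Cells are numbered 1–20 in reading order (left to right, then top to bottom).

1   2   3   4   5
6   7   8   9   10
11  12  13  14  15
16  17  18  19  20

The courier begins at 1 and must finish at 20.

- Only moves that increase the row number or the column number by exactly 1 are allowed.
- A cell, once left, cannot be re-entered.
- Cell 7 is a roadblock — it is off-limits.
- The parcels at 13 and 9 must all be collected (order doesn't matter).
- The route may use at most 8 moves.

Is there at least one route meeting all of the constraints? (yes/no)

no

13 is below but to the left of 9: going 9 → 13 would need a leftward move and 13 → 9 an upward move, so no right/down-only route can visit both required cells.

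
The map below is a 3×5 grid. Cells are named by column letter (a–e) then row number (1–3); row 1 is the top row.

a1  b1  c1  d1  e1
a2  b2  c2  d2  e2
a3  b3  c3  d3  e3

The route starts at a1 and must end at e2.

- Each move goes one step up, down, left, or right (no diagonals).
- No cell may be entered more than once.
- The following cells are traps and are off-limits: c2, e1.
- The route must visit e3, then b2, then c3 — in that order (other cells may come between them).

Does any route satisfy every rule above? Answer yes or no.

Ignoring the required order, 3 revisit-free routes from a1 to e2 pass through all of e3, b2, and c3; the waypoint orders that occur are b2 → c3 → e3 (3) — never e3 → b2 → c3.

no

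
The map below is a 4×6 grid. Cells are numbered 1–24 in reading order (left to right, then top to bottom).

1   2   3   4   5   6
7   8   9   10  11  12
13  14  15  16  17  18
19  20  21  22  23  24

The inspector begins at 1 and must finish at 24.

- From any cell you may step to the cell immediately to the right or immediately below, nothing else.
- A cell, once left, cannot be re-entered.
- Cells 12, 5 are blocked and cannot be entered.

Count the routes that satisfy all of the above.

48

A right/down-only route from 1 to 24 makes exactly 3 down-moves and 5 right-moves in some order.
With no other constraints that would be C(8,3) = 56 routes.
Subtract routes through each blocked cell (inclusion–exclusion for overlaps): − through 5: 4 − through 12: 6 + through 5&12: 2 → 48.
That gives 48 routes.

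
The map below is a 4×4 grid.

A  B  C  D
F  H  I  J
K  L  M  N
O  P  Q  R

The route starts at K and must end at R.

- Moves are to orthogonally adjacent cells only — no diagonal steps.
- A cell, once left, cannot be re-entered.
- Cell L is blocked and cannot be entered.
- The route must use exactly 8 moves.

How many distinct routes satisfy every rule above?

14

Need simple routes of exactly 8 moves from K to R (Manhattan distance 4, so 2 moves are spent on a detour and 2 undoing it).
Branch systematically from the start, pruning whenever the remaining move budget drops below the Manhattan distance to R or differs from it in parity. Grouping the completions by first move — via F: 13; via O: 1 — and summing: 13 + 1 = 14.
That gives 14 routes.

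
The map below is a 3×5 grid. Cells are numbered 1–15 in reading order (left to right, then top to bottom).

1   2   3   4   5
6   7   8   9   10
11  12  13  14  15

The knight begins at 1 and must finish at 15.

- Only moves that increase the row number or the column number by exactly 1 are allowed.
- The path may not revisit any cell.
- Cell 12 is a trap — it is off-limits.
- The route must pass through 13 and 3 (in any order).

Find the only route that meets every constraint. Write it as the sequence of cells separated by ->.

1 -> 2 -> 3 -> 8 -> 13 -> 14 -> 15

Moves only go right or down, so the column and row indices never decrease.
Route from 1: 2× right (reaching 3), 2× down (reaching 13), 2× right (reaching 15) — 6 moves in all.
Check: all required cells visited.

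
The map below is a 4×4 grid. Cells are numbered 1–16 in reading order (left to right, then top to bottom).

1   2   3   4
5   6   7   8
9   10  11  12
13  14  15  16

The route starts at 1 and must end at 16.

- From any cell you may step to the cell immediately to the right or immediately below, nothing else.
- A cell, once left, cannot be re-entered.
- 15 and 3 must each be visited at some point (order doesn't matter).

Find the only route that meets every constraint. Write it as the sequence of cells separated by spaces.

Moves only go right or down, so the column and row indices never decrease.
Route from 1: 2× right (reaching 3), 3× down (reaching 15), right to 16 — 6 moves in all.
Check: all required cells visited.

1 2 3 7 11 15 16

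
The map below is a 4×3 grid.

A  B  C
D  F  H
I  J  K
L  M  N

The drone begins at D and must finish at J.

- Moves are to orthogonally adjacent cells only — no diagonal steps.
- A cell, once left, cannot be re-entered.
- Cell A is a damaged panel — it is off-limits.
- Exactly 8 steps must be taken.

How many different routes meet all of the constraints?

Need simple routes of exactly 8 moves from D to J (Manhattan distance 2, so 3 moves are spent on a detour and 3 undoing it).
Enumerating: D I L M N K H F J | D F B C H K N M J | D F H K N M L I J.
That gives 3 routes.

3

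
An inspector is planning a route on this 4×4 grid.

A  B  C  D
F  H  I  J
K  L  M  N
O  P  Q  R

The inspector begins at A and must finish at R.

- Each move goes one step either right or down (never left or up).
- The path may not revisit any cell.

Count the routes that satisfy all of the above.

A right/down-only route from A to R makes exactly 3 down-moves and 3 right-moves in some order.
With no other constraints that would be C(6,3) = 20 routes.
That gives 20 routes.

20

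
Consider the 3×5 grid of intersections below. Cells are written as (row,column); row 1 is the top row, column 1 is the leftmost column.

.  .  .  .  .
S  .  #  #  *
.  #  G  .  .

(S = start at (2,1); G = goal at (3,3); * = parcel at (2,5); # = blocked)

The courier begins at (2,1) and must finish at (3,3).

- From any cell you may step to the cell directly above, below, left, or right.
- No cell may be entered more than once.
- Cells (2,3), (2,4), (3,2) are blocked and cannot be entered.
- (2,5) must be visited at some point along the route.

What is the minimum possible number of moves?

Any route passes through (2,5) somewhere between (2,1) and (3,3). Summing Manhattan distances along the two legs ((2,1) → (2,5) → (3,3)) gives a lower bound of 4 + 3 = 7 moves.
That bound ignores the blocked cells. Measuring each leg by the fewest moves that actually steer around them ((2,1)→(2,5): 6; (2,5)→(3,3): 3) raises the lower bound to 9.
A route of 9 moves exists: (2,1) → (1,1) → (1,2) → (1,3) → (1,4) → (1,5) → (2,5) → (3,5) → (3,4) → (3,3).
Since 9 matches that lower bound, it is optimal.

9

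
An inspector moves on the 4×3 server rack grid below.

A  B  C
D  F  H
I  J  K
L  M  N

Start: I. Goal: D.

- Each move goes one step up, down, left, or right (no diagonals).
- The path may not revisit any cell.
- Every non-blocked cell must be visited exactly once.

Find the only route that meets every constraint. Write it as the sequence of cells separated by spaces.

Need to visit all 12 open cells exactly once, starting at I and ending at D.
Cell N has only two open neighbours (K and M), so the path must pass straight through it: one of those is the cell it's entered from and the other is where it exits.
Route from I: down 1 to L, right 2 to N, up 1 to K, left 1 to J, up 1 to F, right 1 to H, up 1 to C, left 2 to A, down 1 to D — 11 moves in all.
Check: all 12 open cells covered.

I L M N K J F H C B A D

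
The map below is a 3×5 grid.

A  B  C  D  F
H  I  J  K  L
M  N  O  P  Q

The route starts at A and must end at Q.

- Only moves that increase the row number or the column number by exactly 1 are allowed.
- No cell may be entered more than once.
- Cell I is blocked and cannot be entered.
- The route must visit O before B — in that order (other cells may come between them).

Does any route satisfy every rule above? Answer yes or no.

B lies above O, so going from O to B would need an upward move — but moves only go right/down, so O cannot be visited before B.

no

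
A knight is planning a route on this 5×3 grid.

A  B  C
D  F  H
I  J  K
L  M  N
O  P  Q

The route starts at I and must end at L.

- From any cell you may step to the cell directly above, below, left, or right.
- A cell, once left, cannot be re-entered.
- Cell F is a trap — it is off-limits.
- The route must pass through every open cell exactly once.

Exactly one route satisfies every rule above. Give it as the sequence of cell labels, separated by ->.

Need to visit all 14 open cells exactly once, starting at I and ending at L.
Route from I: up 2 to A, right 2 to C, down 2 to K, left 1 to J, down 1 to M, right 1 to N, down 1 to Q, left 2 to O, up 1 to L — 13 moves in all.
Check: all 14 open cells covered.

I -> D -> A -> B -> C -> H -> K -> J -> M -> N -> Q -> P -> O -> L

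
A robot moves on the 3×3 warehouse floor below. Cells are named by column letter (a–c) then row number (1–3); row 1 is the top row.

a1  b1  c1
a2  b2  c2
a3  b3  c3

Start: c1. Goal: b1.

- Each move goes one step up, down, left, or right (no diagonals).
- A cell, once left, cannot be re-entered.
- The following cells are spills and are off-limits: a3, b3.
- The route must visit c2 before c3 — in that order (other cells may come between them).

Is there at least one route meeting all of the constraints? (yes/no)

no

c3 must be visited but has only one open neighbour (c2), and it is neither the start nor the goal — the route would have to enter and leave through c2, re-entering it.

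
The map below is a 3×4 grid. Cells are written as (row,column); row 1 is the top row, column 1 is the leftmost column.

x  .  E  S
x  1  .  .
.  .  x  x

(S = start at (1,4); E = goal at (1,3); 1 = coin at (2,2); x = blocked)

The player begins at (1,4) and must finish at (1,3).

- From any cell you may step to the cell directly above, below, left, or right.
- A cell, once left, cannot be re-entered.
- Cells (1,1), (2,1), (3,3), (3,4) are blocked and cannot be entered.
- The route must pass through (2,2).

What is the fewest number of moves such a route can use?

5

Any route passes through (2,2) somewhere between (1,4) and (1,3). Summing Manhattan distances along the two legs ((1,4) → (2,2) → (1,3)) gives a lower bound of 3 + 2 = 5 moves.
A route of 5 moves achieves this: (1,4) → (2,4) → (2,3) → (2,2) → (1,2) → (1,3).
Since 5 matches the lower bound, it is optimal.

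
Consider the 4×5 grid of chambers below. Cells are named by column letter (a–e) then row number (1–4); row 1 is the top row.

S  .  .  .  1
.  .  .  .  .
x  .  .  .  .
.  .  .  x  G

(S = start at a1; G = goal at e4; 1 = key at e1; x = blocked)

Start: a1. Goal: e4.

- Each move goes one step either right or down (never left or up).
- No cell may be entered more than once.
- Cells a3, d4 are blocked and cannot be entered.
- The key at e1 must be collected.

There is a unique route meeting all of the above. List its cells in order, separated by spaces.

Moves only go right or down, so the column and row indices never decrease.
Route from a1: 4× right (reaching e1), 3× down (reaching e4) — 7 moves in all.
Check: all required cells visited.

a1 b1 c1 d1 e1 e2 e3 e4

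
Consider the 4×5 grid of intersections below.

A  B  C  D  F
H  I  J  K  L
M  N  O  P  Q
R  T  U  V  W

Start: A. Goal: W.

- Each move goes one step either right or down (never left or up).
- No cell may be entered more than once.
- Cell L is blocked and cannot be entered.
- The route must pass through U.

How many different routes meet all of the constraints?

A right/down-only route from A to W makes exactly 3 down-moves and 4 right-moves in some order.
With no other constraints that would be C(7,3) = 35 routes.
Split at U and multiply the segment counts (each segment already excludes blocked cells): A→U: 10; U→W: 1; product = 10.
That gives 10 routes.

10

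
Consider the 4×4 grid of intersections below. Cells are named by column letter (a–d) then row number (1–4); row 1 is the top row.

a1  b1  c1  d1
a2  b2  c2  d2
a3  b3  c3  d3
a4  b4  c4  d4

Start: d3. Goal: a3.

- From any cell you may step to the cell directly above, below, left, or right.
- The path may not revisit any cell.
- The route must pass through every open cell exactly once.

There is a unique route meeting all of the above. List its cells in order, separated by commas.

Need to visit all 16 open cells exactly once, starting at d3 and ending at a3.
Route from d3: down 1 to d4, left 1 to c4, up 2 to c2, right 1 to d2, up 1 to d1, left 3 to a1, down 1 to a2, right 1 to b2, down 2 to b4, left 1 to a4, up 1 to a3 — 15 moves in all.
Check: all 16 open cells covered.

d3, d4, c4, c3, c2, d2, d1, c1, b1, a1, a2, b2, b3, b4, a4, a3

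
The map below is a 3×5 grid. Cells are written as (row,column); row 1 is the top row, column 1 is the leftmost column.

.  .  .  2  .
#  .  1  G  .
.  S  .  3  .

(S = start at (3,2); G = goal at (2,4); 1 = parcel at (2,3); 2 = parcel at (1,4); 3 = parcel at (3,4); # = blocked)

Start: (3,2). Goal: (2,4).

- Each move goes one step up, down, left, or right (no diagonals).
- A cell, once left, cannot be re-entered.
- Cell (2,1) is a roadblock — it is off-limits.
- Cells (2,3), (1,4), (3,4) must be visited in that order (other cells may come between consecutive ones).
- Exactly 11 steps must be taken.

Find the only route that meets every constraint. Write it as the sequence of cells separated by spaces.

The waypoints must appear in the order (2,3), (1,4), (3,4), with no cell reused.
Route from (3,2): right to (3,3), up to (2,3), left to (2,2), up to (1,2), 3× right (reaching (1,5)), 2× down (reaching (3,5)), left to (3,4), up to (2,4) — 11 moves in all.
Check: order respected (1 at step 2, 2 at step 6, 3 at step 10); 11 moves as required.

(3,2) (3,3) (2,3) (2,2) (1,2) (1,3) (1,4) (1,5) (2,5) (3,5) (3,4) (2,4)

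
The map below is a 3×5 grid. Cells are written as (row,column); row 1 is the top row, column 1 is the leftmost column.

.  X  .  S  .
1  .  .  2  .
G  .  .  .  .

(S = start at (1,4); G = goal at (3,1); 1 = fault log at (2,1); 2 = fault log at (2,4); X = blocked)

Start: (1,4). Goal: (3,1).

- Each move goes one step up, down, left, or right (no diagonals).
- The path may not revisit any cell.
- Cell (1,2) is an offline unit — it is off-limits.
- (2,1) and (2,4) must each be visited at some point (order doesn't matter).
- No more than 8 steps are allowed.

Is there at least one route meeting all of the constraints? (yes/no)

One route that works: (1,4) → (2,4) → (2,3) → (2,2) → (2,1) → (3,1).

yes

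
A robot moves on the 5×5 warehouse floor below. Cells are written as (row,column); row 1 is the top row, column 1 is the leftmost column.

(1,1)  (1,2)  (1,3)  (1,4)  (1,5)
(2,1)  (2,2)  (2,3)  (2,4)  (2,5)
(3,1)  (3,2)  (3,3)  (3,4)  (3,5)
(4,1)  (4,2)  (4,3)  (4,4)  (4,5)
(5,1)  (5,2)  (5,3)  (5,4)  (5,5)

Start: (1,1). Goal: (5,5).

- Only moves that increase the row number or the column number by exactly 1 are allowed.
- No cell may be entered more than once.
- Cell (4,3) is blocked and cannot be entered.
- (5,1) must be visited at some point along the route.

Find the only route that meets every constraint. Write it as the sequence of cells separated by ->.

(1,1) -> (2,1) -> (3,1) -> (4,1) -> (5,1) -> (5,2) -> (5,3) -> (5,4) -> (5,5)

Moves only go right or down, so the column and row indices never decrease.
Route from (1,1): down 4 to (5,1), right 4 to (5,5) — 8 moves in all.
Check: all required cells visited.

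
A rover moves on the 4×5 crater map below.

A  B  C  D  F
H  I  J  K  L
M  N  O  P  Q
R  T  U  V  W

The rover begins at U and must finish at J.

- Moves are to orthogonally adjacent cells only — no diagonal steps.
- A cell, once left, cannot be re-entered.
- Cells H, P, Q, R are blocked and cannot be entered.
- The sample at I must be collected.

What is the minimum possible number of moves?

Any route passes through I somewhere between U and J. Summing Manhattan distances along the two legs (U → I → J) gives a lower bound of 3 + 1 = 4 moves.
A route of 4 moves achieves this: U → O → N → I → J.
Since 4 matches the lower bound, it is optimal.

4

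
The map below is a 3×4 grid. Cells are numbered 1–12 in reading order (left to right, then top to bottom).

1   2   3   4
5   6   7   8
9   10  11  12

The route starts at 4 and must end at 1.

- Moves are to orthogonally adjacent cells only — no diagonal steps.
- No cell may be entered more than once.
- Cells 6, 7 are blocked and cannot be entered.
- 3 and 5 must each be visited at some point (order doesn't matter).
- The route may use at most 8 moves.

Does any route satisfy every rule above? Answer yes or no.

Exhausting the options from 4, every branch either dead-ends against blocked cells, would have to re-enter a cell already used, runs past the 8-move limit, or reaches the goal with a constraint still unmet.

no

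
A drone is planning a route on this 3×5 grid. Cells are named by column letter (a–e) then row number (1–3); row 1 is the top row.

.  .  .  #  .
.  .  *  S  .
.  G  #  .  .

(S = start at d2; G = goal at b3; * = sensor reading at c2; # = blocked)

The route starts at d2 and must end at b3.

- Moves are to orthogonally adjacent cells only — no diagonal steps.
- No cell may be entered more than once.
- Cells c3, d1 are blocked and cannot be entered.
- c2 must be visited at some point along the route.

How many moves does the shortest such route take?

Any route passes through c2 somewhere between d2 and b3. Summing Manhattan distances along the two legs (d2 → c2 → b3) gives a lower bound of 1 + 2 = 3 moves.
A route of 3 moves achieves this: d2 → c2 → b2 → b3.
Since 3 matches the lower bound, it is optimal.

3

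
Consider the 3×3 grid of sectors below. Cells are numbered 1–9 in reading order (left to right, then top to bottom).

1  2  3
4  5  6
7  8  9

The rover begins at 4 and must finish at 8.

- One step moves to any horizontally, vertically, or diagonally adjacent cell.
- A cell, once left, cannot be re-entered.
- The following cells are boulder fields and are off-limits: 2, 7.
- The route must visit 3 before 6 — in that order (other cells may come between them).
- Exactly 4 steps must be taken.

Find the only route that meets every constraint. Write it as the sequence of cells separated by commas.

The waypoints must appear in the order 3, 6, with no cell reused.
Route from 4: right 1 to 5, up-right 1 to 3, down 1 to 6, down-left 1 to 8 — 4 moves in all.
Check: order respected (3 at step 2, 6 at step 3); 4 moves as required.

4, 5, 3, 6, 8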